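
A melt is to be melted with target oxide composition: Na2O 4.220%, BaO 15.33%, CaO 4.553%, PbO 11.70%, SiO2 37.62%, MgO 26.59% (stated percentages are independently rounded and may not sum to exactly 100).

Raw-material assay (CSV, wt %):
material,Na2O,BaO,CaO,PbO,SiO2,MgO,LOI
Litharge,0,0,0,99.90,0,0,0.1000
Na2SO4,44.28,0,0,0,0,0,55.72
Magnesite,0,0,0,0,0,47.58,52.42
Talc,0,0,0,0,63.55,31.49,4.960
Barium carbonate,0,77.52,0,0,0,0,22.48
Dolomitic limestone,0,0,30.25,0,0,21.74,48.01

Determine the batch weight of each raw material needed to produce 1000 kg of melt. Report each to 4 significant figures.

Batch per 1000 kg melt:
  Litharge: 117.1 kg
  Na2SO4: 95.30 kg
  Magnesite: 98.29 kg
  Talc: 592.0 kg
  Barium carbonate: 197.8 kg
  Dolomitic limestone: 150.5 kg
Total batch = 1251 kg; LOI loss = 250.8 kg; yield = 79.95%

Full float precision is held throughout. Intermediates appear, with 4-significant-figure rounding, between the steps — a single rounding completes each reported number — the derived quantities (the six compositions, ignition loss, the totals, yield, net glass mass) are carried from the batch weights for 1000 kg of glass in exact precision as quoted within problem or answer.
Target masses of each oxide per 1000 kg melt:
  Na2O: 4.220% × 1000 = 42.20 kg
  BaO: 15.33% × 1000 = 153.3 kg
  CaO: 4.553% × 1000 = 45.53 kg
  PbO: 11.70% × 1000 = 117.0 kg
  SiO2: 37.62% × 1000 = 376.2 kg
  MgO: 26.59% × 1000 = 265.9 kg
Per-oxide balance check per the reported batch figures, per the basis as stated (target by target, the sums agree net of answer rounding effects):
  Na2O: 95.30·0.4428 = 42.20 kg (target 42.20 kg)
  BaO: 197.8·0.7752 = 153.3 kg (target 153.3 kg)
  CaO: 150.5·0.3025 = 45.53 kg (target 45.53 kg)
  PbO: 117.1·0.9990 = 117.0 kg (target 117.0 kg)
  SiO2: 592.0·0.6355 = 376.2 kg (target 376.2 kg)
  MgO: 98.29·0.4758 + 592.0·0.3149 + 150.5·0.2174 = 265.9 kg (target 265.9 kg)
Glass mass check: total charge less LOI = 1000 kg (summing oxide targets gives 1000 kg; stated basis 1000 kg — gaps are rounding artifacts).
Batch grand total — Σ batch = 1251 kg; loss to ignition Σ batch·LOI = 250.8 kg; yield, glass over the total, = 79.95%.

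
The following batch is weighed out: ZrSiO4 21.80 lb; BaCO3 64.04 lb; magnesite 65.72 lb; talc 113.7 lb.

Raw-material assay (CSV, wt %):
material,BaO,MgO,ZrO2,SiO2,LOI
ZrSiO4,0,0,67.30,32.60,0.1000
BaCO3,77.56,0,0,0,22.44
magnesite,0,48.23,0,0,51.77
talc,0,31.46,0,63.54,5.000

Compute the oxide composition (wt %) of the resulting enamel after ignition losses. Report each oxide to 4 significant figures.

Glass mass = 211.2 lb (batch 265.3 − LOI 54.10).
Composition: BaO 23.52%, MgO 31.95%, ZrO2 6.948%, SiO2 37.58%

All internal work keeps exact precision from start to finish; rounding to 4 significant digits applies to each in-between result as shown — a single rounding finalizes each reported value; the derived quantities (totals, glass mass, ignition loss, the four compositions, the yield) are rebuilt using the weight values for 211.2 lb of glass at full float precision, as given in either problem or answer.
Per-oxide mass from batch:
  BaO: 64.04·0.7756 = 49.67 lb
  MgO: 65.72·0.4823 + 113.7·0.3146 = 67.47 lb
  ZrO2: 21.80·0.6730 = 14.67 lb
  SiO2: 21.80·0.3260 + 113.7·0.6354 = 79.35 lb
LOI: 21.80·0.001000 + 64.04·0.2244 + 65.72·0.5177 + 113.7·0.05000 = 54.10 lb
Glass = total batch minus LOI = 265.3 − 54.10 = 211.2 lb (= the summed oxide contributions)
oxide / glass × 100 gives the wt %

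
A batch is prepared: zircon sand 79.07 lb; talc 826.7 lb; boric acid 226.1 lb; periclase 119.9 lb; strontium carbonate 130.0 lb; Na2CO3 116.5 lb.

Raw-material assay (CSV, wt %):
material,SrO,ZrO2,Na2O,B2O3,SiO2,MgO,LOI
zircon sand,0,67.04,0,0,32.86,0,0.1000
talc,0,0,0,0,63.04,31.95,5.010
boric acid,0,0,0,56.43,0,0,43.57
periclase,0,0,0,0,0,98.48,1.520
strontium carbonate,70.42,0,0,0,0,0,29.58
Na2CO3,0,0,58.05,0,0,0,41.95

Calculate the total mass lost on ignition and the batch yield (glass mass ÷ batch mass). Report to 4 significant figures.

Rounding to 4 significant figures extends to each intermediate as printed. All arithmetic keeps exact precision through every step. A single rounding finalizes every reported result. All derived quantities, including glass mass, six oxide percentages, totals, LOI, yield, are rebuilt starting from the weights at 1269 lb of glass at exact precision precisely as stated by question or answer.
Ignition loss by material:
  zircon sand: 79.07 × 0.001000 = 0.07907 lb
  talc: 826.7 × 0.05010 = 41.42 lb
  boric acid: 226.1 × 0.4357 = 98.51 lb
  periclase: 119.9 × 0.01520 = 1.822 lb
  strontium carbonate: 130.0 × 0.2958 = 38.45 lb
  Na2CO3: 116.5 × 0.4195 = 48.87 lb
Total LOI = 229.2 lb
Glass = batch − LOI = 1498 − 229.2 = 1269 lb

LOI loss = 229.2 lb; glass = 1269 lb; yield = 84.71%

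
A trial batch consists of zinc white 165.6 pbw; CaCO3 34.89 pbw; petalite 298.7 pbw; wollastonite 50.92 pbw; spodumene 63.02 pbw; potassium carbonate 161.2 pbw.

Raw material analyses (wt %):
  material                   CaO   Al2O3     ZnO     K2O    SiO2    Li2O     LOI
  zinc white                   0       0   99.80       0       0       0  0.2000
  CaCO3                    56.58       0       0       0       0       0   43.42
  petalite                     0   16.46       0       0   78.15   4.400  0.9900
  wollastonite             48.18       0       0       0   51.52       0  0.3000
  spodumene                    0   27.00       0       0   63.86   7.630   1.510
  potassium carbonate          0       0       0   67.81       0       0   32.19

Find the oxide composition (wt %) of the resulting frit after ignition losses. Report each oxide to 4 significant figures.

Working values are printed, rounded to four significant figures, in the working; all internal work holds full precision end to end — each reported value is rounded only once — the derived quantities, including yield, the six compositions, the totals, ignition loss, net glass mass, are re-derived starting from the weights for 702.9 pbw of glass at full precision as set out in the problem or answer text.
Per-oxide mass from batch:
  CaO: 34.89·0.5658 + 50.92·0.4818 = 44.27 pbw
  Al2O3: 298.7·0.1646 + 63.02·0.2700 = 66.18 pbw
  ZnO: 165.6·0.9980 = 165.3 pbw
  K2O: 161.2·0.6781 = 109.3 pbw
  SiO2: 298.7·0.7815 + 50.92·0.5152 + 63.02·0.6386 = 299.9 pbw
  Li2O: 298.7·0.04400 + 63.02·0.07630 = 17.95 pbw
LOI: 165.6·0.002000 + 34.89·0.4342 + 298.7·0.009900 + 50.92·0.003000 + 63.02·0.01510 + 161.2·0.3219 = 71.43 pbw
The glass mass, total less LOI, = 774.3 − 71.43 = 702.9 pbw (the oxide masses sum to this)
wt % = oxide mass / glass mass × 100

Glass mass = 702.9 pbw (batch 774.3 − LOI 71.43).
Composition: CaO 6.299%, Al2O3 9.416%, ZnO 23.51%, K2O 15.55%, SiO2 42.67%, Li2O 2.554%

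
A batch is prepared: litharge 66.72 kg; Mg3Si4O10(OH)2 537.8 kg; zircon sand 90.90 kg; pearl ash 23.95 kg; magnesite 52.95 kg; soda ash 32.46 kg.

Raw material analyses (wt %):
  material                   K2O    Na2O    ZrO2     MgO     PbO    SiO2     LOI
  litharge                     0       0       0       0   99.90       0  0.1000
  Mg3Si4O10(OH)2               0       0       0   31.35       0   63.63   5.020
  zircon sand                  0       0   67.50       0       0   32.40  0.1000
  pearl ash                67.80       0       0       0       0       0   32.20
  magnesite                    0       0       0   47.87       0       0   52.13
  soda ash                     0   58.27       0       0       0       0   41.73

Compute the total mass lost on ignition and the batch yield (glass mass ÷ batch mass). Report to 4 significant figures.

LOI loss = 76.02 kg; glass = 728.8 kg; yield = 90.55%

Intermediates appear rounded to 4 significant figures in the working; full float precision is maintained at every stage — each reported figure sees exactly one rounding. All derived quantities (ignition loss, totals, glass mass, the six compositions, the yield) are re-derived from the weighed amounts at 728.8 kg of glass in exact precision, as set out in the problem or the answer.
Per-material ignition loss:
  litharge: 66.72 × 0.001000 = 0.06672 kg
  Mg3Si4O10(OH)2: 537.8 × 0.05020 = 27.00 kg
  zircon sand: 90.90 × 0.001000 = 0.09090 kg
  pearl ash: 23.95 × 0.3220 = 7.712 kg
  magnesite: 52.95 × 0.5213 = 27.60 kg
  soda ash: 32.46 × 0.4173 = 13.55 kg
Total LOI = 76.02 kg
Glass = batch − LOI = 804.8 − 76.02 = 728.8 kg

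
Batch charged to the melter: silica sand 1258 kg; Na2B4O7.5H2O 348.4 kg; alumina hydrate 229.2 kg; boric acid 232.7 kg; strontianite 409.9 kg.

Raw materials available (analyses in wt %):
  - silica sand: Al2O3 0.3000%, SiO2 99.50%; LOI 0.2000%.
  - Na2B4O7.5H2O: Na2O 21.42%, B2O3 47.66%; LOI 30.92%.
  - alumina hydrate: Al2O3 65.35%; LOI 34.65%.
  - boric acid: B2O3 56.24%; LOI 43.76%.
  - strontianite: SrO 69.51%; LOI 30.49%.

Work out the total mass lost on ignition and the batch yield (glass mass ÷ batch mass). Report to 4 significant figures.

LOI loss = 416.5 kg; glass = 2062 kg; yield = 83.19%

Rounding to four significant digits governs every in-between result as shown — each numeric step holds full precision through the solve — a single rounding completes every reported figure — derived quantities are recomputed starting from the weights per 2062 kg of glass in full float precision (the yield, the totals, ignition loss, net glass mass, the five compositions) as given in either problem or answer.
Each material's LOI contribution:
  silica sand: 1258 × 0.002000 = 2.516 kg
  Na2B4O7.5H2O: 348.4 × 0.3092 = 107.7 kg
  alumina hydrate: 229.2 × 0.3465 = 79.42 kg
  boric acid: 232.7 × 0.4376 = 101.8 kg
  strontianite: 409.9 × 0.3049 = 125.0 kg
Total LOI = 416.5 kg
Glass = batch − LOI = 2478 − 416.5 = 2062 kg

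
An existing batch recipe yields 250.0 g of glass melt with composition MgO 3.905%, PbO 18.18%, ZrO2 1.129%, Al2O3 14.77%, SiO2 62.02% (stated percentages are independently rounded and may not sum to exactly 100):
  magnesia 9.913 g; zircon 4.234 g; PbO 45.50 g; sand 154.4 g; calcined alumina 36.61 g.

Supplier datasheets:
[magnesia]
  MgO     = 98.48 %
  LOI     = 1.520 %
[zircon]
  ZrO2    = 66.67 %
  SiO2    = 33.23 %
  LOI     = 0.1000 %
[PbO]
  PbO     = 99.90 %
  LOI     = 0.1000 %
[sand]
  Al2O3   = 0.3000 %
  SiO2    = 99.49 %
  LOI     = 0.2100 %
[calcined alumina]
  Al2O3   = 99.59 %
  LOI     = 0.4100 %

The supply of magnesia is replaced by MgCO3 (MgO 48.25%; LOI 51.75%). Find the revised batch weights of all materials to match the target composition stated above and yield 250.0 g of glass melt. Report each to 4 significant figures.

Revised batch per 250.0 g glass melt:
  MgCO3: 20.23 g
  zircon: 4.234 g
  PbO: 45.50 g
  sand: 154.4 g
  calcined alumina: 36.61 g
Total batch = 261.0 g; LOI loss = 10.99 g

All internal work runs at exact precision at every stage. In-progress results are displayed, rounded to 4 significant figures, between the steps; each reported number is rounded just once. All derived quantities (net glass mass, ignition loss, yield, five oxide percentages, totals) are computed from the batch weights on 250.0 g of glass at exact precision as they appear in either problem or answer.
Oxide mass targets, per 250.0 g glass melt:
  MgO: 3.905% × 250.0 = 9.762 g
  PbO: 18.18% × 250.0 = 45.45 g
  ZrO2: 1.129% × 250.0 = 2.822 g
  Al2O3: 14.77% × 250.0 = 36.92 g
  SiO2: 62.02% × 250.0 = 155.0 g
Balance tally, oxide-wise, on the weights just shown, against the basis in use (sum by sum, the targets are met net of answer rounding effects):
  MgO: 20.23·0.4825 = 9.761 g (target 9.762 g)
  PbO: 45.50·0.9990 = 45.45 g (target 45.45 g)
  ZrO2: 4.234·0.6667 = 2.823 g (target 2.822 g)
  Al2O3: 154.4·0.003000 + 36.61·0.9959 = 36.92 g (target 36.92 g)
  SiO2: 4.234·0.3323 + 154.4·0.9949 = 155.0 g (target 155.0 g)
Mass balance on the glass: whole batch net of LOI = 250.0 g (the Σ of target masses is 250.0 g; against the stated basis, 250.0 g — any gap is answer rounding).
Batch grand total — Σ batch = 261.0 g; loss to ignition Σ batch·LOI = 10.99 g; as yield: glass ÷ batch → 95.79%.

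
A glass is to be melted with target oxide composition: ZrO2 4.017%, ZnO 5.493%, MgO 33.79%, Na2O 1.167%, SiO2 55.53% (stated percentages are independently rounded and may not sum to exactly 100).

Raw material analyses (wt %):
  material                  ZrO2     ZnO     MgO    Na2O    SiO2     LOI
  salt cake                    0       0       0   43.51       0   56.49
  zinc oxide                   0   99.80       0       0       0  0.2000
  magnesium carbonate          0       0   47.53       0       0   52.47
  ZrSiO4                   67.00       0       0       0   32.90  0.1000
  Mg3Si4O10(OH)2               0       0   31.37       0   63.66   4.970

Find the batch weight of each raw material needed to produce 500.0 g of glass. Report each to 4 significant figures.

Every computation holds full precision from first step to last. Working values appear (rounded to four significant figures) in the printout; a single rounding finalizes every reported number. All derived quantities, which include the five compositions, yield, LOI, totals, glass mass, are rebuilt at exact precision, exactly as shown in the problem or the answer, from the weighed amounts on 500.0 g of glass.
Per-oxide target masses for 500.0 g glass:
  ZrO2: 4.017% × 500.0 = 20.08 g
  ZnO: 5.493% × 500.0 = 27.46 g
  MgO: 33.79% × 500.0 = 169.0 g
  Na2O: 1.167% × 500.0 = 5.835 g
  SiO2: 55.53% × 500.0 = 277.6 g
Oxide-by-oxide audit given the weights on record, on the stated basis (every target is met by its sum inside rounding margins):
  ZrO2: 29.98·0.6700 = 20.09 g (target 20.08 g)
  ZnO: 27.52·0.9980 = 27.46 g (target 27.46 g)
  MgO: 77.83·0.4753 + 420.7·0.3137 = 169.0 g (target 169.0 g)
  Na2O: 13.41·0.4351 = 5.835 g (target 5.835 g)
  SiO2: 29.98·0.3290 + 420.7·0.6366 = 277.7 g (target 277.6 g)
Glass-mass closure: total charge less LOI = 500.0 g (the targets, summed, come to 500.0 g; against the stated basis, 500.0 g — deltas are rounding alone).
Summing the batch: Σ batch = 569.4 g; LOI loss = Σ batch·LOI = 69.41 g; as yield: glass ÷ batch → 87.81%.

Batch per 500.0 g glass:
  salt cake: 13.41 g
  zinc oxide: 27.52 g
  magnesium carbonate: 77.83 g
  ZrSiO4: 29.98 g
  Mg3Si4O10(OH)2: 420.7 g
Total batch = 569.4 g; LOI loss = 69.41 g; yield = 87.81%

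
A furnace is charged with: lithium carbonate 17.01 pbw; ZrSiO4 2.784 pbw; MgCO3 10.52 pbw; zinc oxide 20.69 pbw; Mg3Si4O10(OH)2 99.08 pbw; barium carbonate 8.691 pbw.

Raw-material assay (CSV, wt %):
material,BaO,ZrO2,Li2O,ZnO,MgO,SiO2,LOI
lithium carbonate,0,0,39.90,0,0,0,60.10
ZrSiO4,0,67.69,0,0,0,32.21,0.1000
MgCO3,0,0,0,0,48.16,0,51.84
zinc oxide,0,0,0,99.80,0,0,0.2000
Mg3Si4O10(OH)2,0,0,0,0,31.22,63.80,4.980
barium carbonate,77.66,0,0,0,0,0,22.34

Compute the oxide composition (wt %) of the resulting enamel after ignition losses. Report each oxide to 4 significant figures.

Glass mass = 136.2 pbw (batch 158.8 − LOI 22.60).
Composition: BaO 4.956%, ZrO2 1.384%, Li2O 4.984%, ZnO 15.16%, MgO 26.44%, SiO2 47.08%

All internal work maintains full float precision from start to finish — the intermediate values are displayed rounded to 4 significant digits on the page. Each reported result is rounded once only — the derived quantities are computed in full precision (ignition loss, glass mass, the totals, yield, six oxide percentages) using the weight values for 136.2 pbw of glass, exactly as shown in the problem or the answer.
Delivered oxide masses:
  BaO: 8.691·0.7766 = 6.749 pbw
  ZrO2: 2.784·0.6769 = 1.884 pbw
  Li2O: 17.01·0.3990 = 6.787 pbw
  ZnO: 20.69·0.9980 = 20.65 pbw
  MgO: 10.52·0.4816 + 99.08·0.3122 = 36.00 pbw
  SiO2: 2.784·0.3221 + 99.08·0.6380 = 64.11 pbw
LOI: 17.01·0.6010 + 2.784·0.001000 + 10.52·0.5184 + 20.69·0.002000 + 99.08·0.04980 + 8.691·0.2234 = 22.60 pbw
The glass mass, total less LOI, = 158.8 − 22.60 = 136.2 pbw (matching Σ of the oxides)
each wt % is 100 × oxide ÷ glass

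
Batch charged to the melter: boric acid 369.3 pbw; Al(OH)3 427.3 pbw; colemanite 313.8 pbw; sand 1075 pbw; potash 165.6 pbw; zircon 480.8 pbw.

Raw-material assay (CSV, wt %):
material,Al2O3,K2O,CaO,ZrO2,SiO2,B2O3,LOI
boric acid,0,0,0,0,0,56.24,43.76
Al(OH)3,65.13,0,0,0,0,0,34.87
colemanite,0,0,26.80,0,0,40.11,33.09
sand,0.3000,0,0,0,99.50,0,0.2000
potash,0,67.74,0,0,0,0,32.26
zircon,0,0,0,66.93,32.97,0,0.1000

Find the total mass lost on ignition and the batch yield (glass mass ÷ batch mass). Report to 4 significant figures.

The intermediate values are shown with 4-significant-digit rounding within the worked lines; the whole derivation runs at exact precision from start to finish; a single rounding finalizes each reported figure. Derived quantities are computed in full float precision (the yield, six oxide percentages, net glass mass, ignition loss, totals) starting from the weights for 2361 pbw of glass, as set out in the question or the answer.
Material-by-material LOI:
  boric acid: 369.3 × 0.4376 = 161.6 pbw
  Al(OH)3: 427.3 × 0.3487 = 149.0 pbw
  colemanite: 313.8 × 0.3309 = 103.8 pbw
  sand: 1075 × 0.002000 = 2.150 pbw
  potash: 165.6 × 0.3226 = 53.42 pbw
  zircon: 480.8 × 0.001000 = 0.4808 pbw
Total LOI = 470.5 pbw
Glass = batch − LOI = 2832 − 470.5 = 2361 pbw

LOI loss = 470.5 pbw; glass = 2361 pbw; yield = 83.39%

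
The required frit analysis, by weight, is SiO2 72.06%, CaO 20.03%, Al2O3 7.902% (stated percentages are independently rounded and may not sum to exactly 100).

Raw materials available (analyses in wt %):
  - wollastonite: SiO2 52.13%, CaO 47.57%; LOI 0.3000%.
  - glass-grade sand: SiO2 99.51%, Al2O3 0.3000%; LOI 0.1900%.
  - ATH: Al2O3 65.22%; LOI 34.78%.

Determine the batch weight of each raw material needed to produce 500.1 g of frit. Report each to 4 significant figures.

Rounding to 4 significant figures applies to every in-between result as printed; all arithmetic carries full float precision in every operation; every reported result is rounded just once. The derived quantities are re-derived at exact precision (LOI, yield, net glass mass, three oxide percentages, the totals) from the batch weights for 500.1 g of glass, as written in problem or answer.
Target oxide masses per 500.1 g frit:
  SiO2: 72.06% × 500.1 = 360.4 g
  CaO: 20.03% × 500.1 = 100.2 g
  Al2O3: 7.902% × 500.1 = 39.52 g
Per-oxide balance check using the reported weights, per the basis as stated (sum by sum, the targets are met up to rounding of the answer):
  SiO2: 210.6·0.5213 + 251.8·0.9951 = 360.4 g (target 360.4 g)
  CaO: 210.6·0.4757 = 100.2 g (target 100.2 g)
  Al2O3: 251.8·0.003000 + 59.43·0.6522 = 39.52 g (target 39.52 g)
The glass-mass cross-check: the batch minus its LOI: 500.1 g (the Σ of target masses is 500.1 g; basis as stated: 500.1 g — any gap is answer rounding).
Whole-batch sum: Σ batch = 521.8 g; LOI removed, Σ of batch·LOI: 21.78 g; yield = glass ÷ total batch = 95.83%.

Batch per 500.1 g frit:
  wollastonite: 210.6 g
  glass-grade sand: 251.8 g
  ATH: 59.43 g
Total batch = 521.8 g; LOI loss = 21.78 g; yield = 95.83%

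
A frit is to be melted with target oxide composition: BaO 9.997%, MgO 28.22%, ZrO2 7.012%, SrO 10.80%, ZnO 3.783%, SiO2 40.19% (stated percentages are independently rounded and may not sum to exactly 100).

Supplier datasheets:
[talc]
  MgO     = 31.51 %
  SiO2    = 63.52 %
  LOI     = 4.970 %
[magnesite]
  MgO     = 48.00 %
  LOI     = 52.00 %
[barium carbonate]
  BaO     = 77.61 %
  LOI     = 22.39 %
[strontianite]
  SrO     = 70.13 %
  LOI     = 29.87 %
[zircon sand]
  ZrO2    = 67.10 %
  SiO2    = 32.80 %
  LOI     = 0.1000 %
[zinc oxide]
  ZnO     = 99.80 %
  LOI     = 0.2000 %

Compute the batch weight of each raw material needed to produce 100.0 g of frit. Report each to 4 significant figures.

Batch per 100.0 g frit:
  talc: 57.88 g
  magnesite: 20.80 g
  barium carbonate: 12.88 g
  strontianite: 15.40 g
  zircon sand: 10.45 g
  zinc oxide: 3.791 g
Total batch = 121.2 g; LOI loss = 21.19 g; yield = 82.51%

The working math maintains full float precision all the way through; in-progress results are printed (rounded to 4 significant digits) across the worked steps. A single rounding finalizes every reported number — all derived quantities, including the totals, the six compositions, yield, glass mass, ignition loss, are carried using the weight values on 100.0 g of glass at full float precision exactly as printed in either problem or answer.
Target oxide masses per 100.0 g frit:
  BaO: 9.997% × 100.0 = 9.997 g
  MgO: 28.22% × 100.0 = 28.22 g
  ZrO2: 7.012% × 100.0 = 7.012 g
  SrO: 10.80% × 100.0 = 10.80 g
  ZnO: 3.783% × 100.0 = 3.783 g
  SiO2: 40.19% × 100.0 = 40.19 g
Mass-balance tally per oxide given the weights on record, on the stated basis (sums match the target masses exact up to rounding of places):
  BaO: 12.88·0.7761 = 9.996 g (target 9.997 g)
  MgO: 57.88·0.3151 + 20.80·0.4800 = 28.22 g (target 28.22 g)
  ZrO2: 10.45·0.6710 = 7.012 g (target 7.012 g)
  SrO: 15.40·0.7013 = 10.80 g (target 10.80 g)
  ZnO: 3.791·0.9980 = 3.783 g (target 3.783 g)
  SiO2: 57.88·0.6352 + 10.45·0.3280 = 40.19 g (target 40.19 g)
Glass-mass closure: whole batch net of LOI = 100.0 g (summing oxide targets gives 100.0 g; with the basis standing at 100.0 g — a pure rounding effect).
Whole-batch sum: Σ batch = 121.2 g; ignition loss, Σ(batch × LOI) = 21.19 g; the yield ratio, glass ÷ batch: 82.51%.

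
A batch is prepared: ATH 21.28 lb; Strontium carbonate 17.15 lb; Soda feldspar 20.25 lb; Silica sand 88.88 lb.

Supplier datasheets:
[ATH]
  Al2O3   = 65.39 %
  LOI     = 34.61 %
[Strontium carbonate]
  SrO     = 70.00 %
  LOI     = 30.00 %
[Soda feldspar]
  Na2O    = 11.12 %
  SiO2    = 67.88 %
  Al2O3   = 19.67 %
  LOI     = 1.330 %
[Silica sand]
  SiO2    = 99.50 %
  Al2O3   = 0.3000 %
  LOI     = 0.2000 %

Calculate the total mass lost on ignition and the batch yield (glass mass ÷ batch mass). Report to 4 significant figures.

All arithmetic carries exact precision at every stage — mid-chain values are printed rounded to four significant digits across the worked steps — each reported number is rounded a single time — all derived quantities (yield, four oxide percentages, glass mass, the totals, LOI) are computed using the weight values per 134.6 lb of glass in full precision as set out in problem or answer.
Loss on ignition, line by line:
  ATH: 21.28 × 0.3461 = 7.365 lb
  Strontium carbonate: 17.15 × 0.3000 = 5.145 lb
  Soda feldspar: 20.25 × 0.01330 = 0.2693 lb
  Silica sand: 88.88 × 0.002000 = 0.1778 lb
Total LOI = 12.96 lb
Glass = batch − LOI = 147.6 − 12.96 = 134.6 lb

LOI loss = 12.96 lb; glass = 134.6 lb; yield = 91.22%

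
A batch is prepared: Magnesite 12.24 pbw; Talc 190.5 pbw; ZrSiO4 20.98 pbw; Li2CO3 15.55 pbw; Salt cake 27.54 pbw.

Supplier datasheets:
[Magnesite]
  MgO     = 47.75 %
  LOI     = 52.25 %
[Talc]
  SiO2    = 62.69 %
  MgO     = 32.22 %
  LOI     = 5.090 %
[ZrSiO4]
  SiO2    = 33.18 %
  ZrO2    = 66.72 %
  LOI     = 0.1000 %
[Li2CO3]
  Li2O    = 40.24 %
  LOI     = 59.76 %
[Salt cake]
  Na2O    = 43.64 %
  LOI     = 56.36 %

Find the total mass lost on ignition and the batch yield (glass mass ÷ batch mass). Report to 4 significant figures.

Mid-chain values are printed, rounded to four significant digits, on the page. The working math maintains exact precision in every operation; a single rounding finalizes every reported result — derived quantities (yield, glass mass, LOI, the five compositions, totals) are computed from the batch weights at 225.9 pbw of glass at full float precision, as written in the question or the answer.
Each material's LOI contribution:
  Magnesite: 12.24 × 0.5225 = 6.395 pbw
  Talc: 190.5 × 0.05090 = 9.696 pbw
  ZrSiO4: 20.98 × 0.001000 = 0.02098 pbw
  Li2CO3: 15.55 × 0.5976 = 9.293 pbw
  Salt cake: 27.54 × 0.5636 = 15.52 pbw
Total LOI = 40.93 pbw
Glass = batch − LOI = 266.8 − 40.93 = 225.9 pbw

LOI loss = 40.93 pbw; glass = 225.9 pbw; yield = 84.66%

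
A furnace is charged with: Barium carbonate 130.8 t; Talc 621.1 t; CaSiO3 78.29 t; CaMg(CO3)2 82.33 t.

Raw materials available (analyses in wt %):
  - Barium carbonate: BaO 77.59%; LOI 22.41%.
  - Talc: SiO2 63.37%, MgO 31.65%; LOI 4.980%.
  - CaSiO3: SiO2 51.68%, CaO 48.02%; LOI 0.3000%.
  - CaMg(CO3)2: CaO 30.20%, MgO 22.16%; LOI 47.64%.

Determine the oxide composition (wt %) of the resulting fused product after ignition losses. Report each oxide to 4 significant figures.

Glass mass = 812.8 t (batch 912.5 − LOI 99.70).
Composition: BaO 12.49%, SiO2 53.40%, CaO 7.684%, MgO 26.43%

Mid-chain values are shown (rounded to four significant digits) in the printout. The whole derivation keeps full precision in all steps — a single rounding completes every reported result; the derived quantities, which include the four compositions, LOI, the yield, totals, net glass mass, are re-derived in full precision, as they appear in question or answer, from the batch weights at 812.8 t of glass.
Per-oxide mass from batch:
  BaO: 130.8·0.7759 = 101.5 t
  SiO2: 621.1·0.6337 + 78.29·0.5168 = 434.1 t
  CaO: 78.29·0.4802 + 82.33·0.3020 = 62.46 t
  MgO: 621.1·0.3165 + 82.33·0.2216 = 214.8 t
LOI: 130.8·0.2241 + 621.1·0.04980 + 78.29·0.003000 + 82.33·0.4764 = 99.70 t
The glass mass, total less LOI, = 912.5 − 99.70 = 812.8 t (matching Σ of the oxides)
wt % = oxide mass / glass mass × 100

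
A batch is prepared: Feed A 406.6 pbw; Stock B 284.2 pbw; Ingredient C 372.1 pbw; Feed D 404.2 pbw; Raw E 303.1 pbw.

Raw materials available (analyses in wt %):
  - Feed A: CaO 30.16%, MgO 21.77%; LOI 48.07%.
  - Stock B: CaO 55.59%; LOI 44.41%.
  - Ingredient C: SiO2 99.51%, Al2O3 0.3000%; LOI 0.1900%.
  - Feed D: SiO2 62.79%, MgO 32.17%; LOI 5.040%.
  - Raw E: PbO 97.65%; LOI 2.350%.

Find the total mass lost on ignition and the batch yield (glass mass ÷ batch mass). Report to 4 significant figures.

The whole derivation runs at full precision end to end — mid-chain values appear, rounded to four significant digits, within the worked lines — a single rounding finalizes each reported number — the derived quantities are rebuilt starting from the weights at 1420 pbw of glass in full precision (ignition loss, totals, yield, net glass mass, the five compositions) as they appear in the problem or answer text.
LOI of each material in turn:
  Feed A: 406.6 × 0.4807 = 195.5 pbw
  Stock B: 284.2 × 0.4441 = 126.2 pbw
  Ingredient C: 372.1 × 0.001900 = 0.7070 pbw
  Feed D: 404.2 × 0.05040 = 20.37 pbw
  Raw E: 303.1 × 0.02350 = 7.123 pbw
Total LOI = 349.9 pbw
Glass = batch − LOI = 1770 − 349.9 = 1420 pbw

LOI loss = 349.9 pbw; glass = 1420 pbw; yield = 80.24%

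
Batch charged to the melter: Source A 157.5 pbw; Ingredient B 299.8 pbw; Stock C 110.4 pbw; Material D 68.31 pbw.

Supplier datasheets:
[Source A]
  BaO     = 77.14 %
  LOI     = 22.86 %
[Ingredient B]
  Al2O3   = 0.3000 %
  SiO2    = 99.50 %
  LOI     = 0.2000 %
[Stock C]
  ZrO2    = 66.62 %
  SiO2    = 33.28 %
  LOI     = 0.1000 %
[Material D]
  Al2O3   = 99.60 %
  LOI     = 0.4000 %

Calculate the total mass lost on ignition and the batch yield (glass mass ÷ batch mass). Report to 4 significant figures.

Every computation maintains full precision all the way through — the intermediate values appear, rounded to four significant figures, within the worked lines; a single rounding completes each reported result; derived quantities are computed from the weighed amounts for 599.0 pbw of glass at full precision (the totals, four oxide percentages, glass mass, LOI, yield), as they appear in problem or answer.
Material-by-material LOI:
  Source A: 157.5 × 0.2286 = 36.00 pbw
  Ingredient B: 299.8 × 0.002000 = 0.5996 pbw
  Stock C: 110.4 × 0.001000 = 0.1104 pbw
  Material D: 68.31 × 0.004000 = 0.2732 pbw
Total LOI = 36.99 pbw
Glass = batch − LOI = 636.0 − 36.99 = 599.0 pbw

LOI loss = 36.99 pbw; glass = 599.0 pbw; yield = 94.18%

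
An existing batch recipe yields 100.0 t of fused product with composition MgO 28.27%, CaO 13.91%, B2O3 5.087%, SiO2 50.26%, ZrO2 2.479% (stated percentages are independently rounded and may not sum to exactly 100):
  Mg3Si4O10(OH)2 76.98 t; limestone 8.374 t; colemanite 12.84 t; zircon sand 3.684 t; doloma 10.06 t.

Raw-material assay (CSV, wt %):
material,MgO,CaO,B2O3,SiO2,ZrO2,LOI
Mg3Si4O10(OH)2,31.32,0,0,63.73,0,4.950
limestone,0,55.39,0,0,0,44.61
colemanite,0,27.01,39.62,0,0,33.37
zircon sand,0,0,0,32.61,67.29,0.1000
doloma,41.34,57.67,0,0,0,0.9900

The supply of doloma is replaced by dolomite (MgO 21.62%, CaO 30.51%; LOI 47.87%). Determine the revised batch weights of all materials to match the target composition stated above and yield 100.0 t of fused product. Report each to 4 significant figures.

Revised batch per 100.0 t fused product:
  Mg3Si4O10(OH)2: 76.98 t
  limestone: 8.253 t
  colemanite: 12.84 t
  zircon sand: 3.684 t
  dolomite: 19.24 t
Total batch = 121.0 t; LOI loss = 20.99 t

Mid-chain values appear, rounded to 4 significant figures, in the printout; full float precision is kept end to end — each reported result takes exactly one rounding. Derived quantities are recomputed at full float precision (the yield, net glass mass, the five compositions, ignition loss, the totals) from the batch weights at 100.0 t of glass, precisely as stated by question or answer.
Oxide mass targets, per 100.0 t fused product:
  MgO: 28.27% × 100.0 = 28.27 t
  CaO: 13.91% × 100.0 = 13.91 t
  B2O3: 5.087% × 100.0 = 5.087 t
  SiO2: 50.26% × 100.0 = 50.26 t
  ZrO2: 2.479% × 100.0 = 2.479 t
Verifying the oxide balance on the weights just shown, relative to the basis at hand (summed amounts equal target values once rounding is allowed for):
  MgO: 76.98·0.3132 + 19.24·0.2162 = 28.27 t (target 28.27 t)
  CaO: 8.253·0.5539 + 12.84·0.2701 + 19.24·0.3051 = 13.91 t (target 13.91 t)
  B2O3: 12.84·0.3962 = 5.087 t (target 5.087 t)
  SiO2: 76.98·0.6373 + 3.684·0.3261 = 50.26 t (target 50.26 t)
  ZrO2: 3.684·0.6729 = 2.479 t (target 2.479 t)
Auditing the glass mass value: total batch − LOI = 100.0 t (summing oxide targets gives 100.0 t; versus the stated basis of 100.0 t — any gap is answer rounding).
Batch grand total — Σ batch = 121.0 t; the LOI term Σ batch·LOI equals 20.99 t; glass ÷ batch gives a yield of 82.65%.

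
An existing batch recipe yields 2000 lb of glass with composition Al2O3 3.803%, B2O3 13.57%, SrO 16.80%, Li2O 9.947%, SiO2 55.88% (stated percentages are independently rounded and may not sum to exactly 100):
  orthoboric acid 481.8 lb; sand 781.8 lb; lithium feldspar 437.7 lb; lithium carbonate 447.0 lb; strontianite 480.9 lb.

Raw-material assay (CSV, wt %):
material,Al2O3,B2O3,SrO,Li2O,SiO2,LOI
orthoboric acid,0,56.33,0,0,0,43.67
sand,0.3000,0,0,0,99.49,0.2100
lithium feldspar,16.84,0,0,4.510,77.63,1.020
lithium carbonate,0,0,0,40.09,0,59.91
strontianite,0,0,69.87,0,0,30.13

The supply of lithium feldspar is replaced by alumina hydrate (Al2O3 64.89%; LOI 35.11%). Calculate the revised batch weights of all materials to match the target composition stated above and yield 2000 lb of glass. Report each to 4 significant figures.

Mid-chain values appear (rounded to 4 significant digits) in the printout. The whole derivation holds full float precision at every stage; each reported value receives exactly one rounding. Derived quantities (ignition loss, the five compositions, yield, net glass mass, the totals) are carried from the weighed amounts for 2000 lb of glass at full precision as quoted within either problem or answer.
Target masses of each oxide per 2000 lb glass:
  Al2O3: 3.803% × 2000 = 76.06 lb
  B2O3: 13.57% × 2000 = 271.4 lb
  SrO: 16.80% × 2000 = 336.0 lb
  Li2O: 9.947% × 2000 = 198.9 lb
  SiO2: 55.88% × 2000 = 1118 lb
Checking each oxide sum working from each reported weight, per the basis as stated (each sum matches its target mass within answer rounding):
  Al2O3: 1123·0.003000 + 112.0·0.6489 = 76.05 lb (target 76.06 lb)
  B2O3: 481.8·0.5633 = 271.4 lb (target 271.4 lb)
  SrO: 480.9·0.6987 = 336.0 lb (target 336.0 lb)
  Li2O: 496.2·0.4009 = 198.9 lb (target 198.9 lb)
  SiO2: 1123·0.9949 = 1117 lb (target 1118 lb)
Glass-mass sanity pass: Σ batch − LOI loss = 2000 lb (targets for the oxides total 2000 lb; stated basis 2000 lb — deltas are rounding alone).
Summing the batch: Σ batch = 2694 lb; loss to ignition Σ batch·LOI = 694.3 lb; as yield: glass ÷ batch → 74.23%.

Revised batch per 2000 lb glass:
  orthoboric acid: 481.8 lb
  sand: 1123 lb
  alumina hydrate: 112.0 lb
  lithium carbonate: 496.2 lb
  strontianite: 480.9 lb
Total batch = 2694 lb; LOI loss = 694.3 lb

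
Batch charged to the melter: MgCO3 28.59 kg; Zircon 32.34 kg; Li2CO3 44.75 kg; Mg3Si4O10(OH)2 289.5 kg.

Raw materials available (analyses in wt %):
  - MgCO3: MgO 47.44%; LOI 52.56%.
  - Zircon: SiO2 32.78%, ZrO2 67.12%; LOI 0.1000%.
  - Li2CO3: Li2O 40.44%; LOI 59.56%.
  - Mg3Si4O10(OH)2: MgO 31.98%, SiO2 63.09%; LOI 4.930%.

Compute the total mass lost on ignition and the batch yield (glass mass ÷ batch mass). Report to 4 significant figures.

Working values are displayed rounded to four significant figures across the worked steps — all arithmetic runs at full precision at each step. A single rounding finalizes each reported number; the derived quantities are computed at exact precision (LOI, totals, the yield, net glass mass, the four compositions) using the weight values per 339.2 kg of glass precisely as stated by problem or answer.
Loss on ignition, line by line:
  MgCO3: 28.59 × 0.5256 = 15.03 kg
  Zircon: 32.34 × 0.001000 = 0.03234 kg
  Li2CO3: 44.75 × 0.5956 = 26.65 kg
  Mg3Si4O10(OH)2: 289.5 × 0.04930 = 14.27 kg
Total LOI = 55.98 kg
Glass = batch − LOI = 395.2 − 55.98 = 339.2 kg

LOI loss = 55.98 kg; glass = 339.2 kg; yield = 85.83%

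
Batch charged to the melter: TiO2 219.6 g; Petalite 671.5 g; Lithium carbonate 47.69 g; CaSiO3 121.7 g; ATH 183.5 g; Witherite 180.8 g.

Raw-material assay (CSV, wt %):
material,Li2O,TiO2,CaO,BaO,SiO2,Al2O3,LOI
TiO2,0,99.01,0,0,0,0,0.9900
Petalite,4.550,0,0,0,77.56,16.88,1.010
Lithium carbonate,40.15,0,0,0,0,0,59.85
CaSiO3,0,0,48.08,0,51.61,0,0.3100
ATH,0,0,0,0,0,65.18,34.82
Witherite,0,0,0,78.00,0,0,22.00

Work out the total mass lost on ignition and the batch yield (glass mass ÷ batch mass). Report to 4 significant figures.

Intermediates are shown (rounded to four significant figures) in the printout — each numeric step runs at full precision all the way through — each reported value is rounded just once — all derived quantities, which include yield, ignition loss, totals, glass mass, six oxide percentages, are re-derived in exact precision, exactly as printed in question or answer, starting from the weights per 1283 g of glass.
Ignition loss by material:
  TiO2: 219.6 × 0.009900 = 2.174 g
  Petalite: 671.5 × 0.01010 = 6.782 g
  Lithium carbonate: 47.69 × 0.5985 = 28.54 g
  CaSiO3: 121.7 × 0.003100 = 0.3773 g
  ATH: 183.5 × 0.3482 = 63.89 g
  Witherite: 180.8 × 0.2200 = 39.78 g
Total LOI = 141.5 g
Glass = batch − LOI = 1425 − 141.5 = 1283 g

LOI loss = 141.5 g; glass = 1283 g; yield = 90.07%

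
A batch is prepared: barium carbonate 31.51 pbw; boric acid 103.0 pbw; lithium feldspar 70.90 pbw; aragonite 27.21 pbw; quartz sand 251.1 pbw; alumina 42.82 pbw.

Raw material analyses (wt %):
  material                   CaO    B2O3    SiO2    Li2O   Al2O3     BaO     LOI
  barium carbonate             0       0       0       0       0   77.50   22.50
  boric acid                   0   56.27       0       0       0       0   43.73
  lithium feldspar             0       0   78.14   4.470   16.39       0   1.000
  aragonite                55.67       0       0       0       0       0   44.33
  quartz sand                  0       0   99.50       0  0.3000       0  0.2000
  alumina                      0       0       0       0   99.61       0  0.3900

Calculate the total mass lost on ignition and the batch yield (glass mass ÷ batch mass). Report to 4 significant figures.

LOI loss = 65.57 pbw; glass = 461.0 pbw; yield = 87.55%

The whole derivation holds full float precision in all steps. In-progress results are shown rounded off to 4 significant figures in the printout — each reported number sees exactly one rounding; derived quantities (ignition loss, yield, the six compositions, totals, net glass mass) are carried using the weight values for 461.0 pbw of glass in exact precision, as given in either problem or answer.
Material-by-material LOI:
  barium carbonate: 31.51 × 0.2250 = 7.090 pbw
  boric acid: 103.0 × 0.4373 = 45.04 pbw
  lithium feldspar: 70.90 × 0.01000 = 0.7090 pbw
  aragonite: 27.21 × 0.4433 = 12.06 pbw
  quartz sand: 251.1 × 0.002000 = 0.5022 pbw
  alumina: 42.82 × 0.003900 = 0.1670 pbw
Total LOI = 65.57 pbw
Glass = batch − LOI = 526.5 − 65.57 = 461.0 pbw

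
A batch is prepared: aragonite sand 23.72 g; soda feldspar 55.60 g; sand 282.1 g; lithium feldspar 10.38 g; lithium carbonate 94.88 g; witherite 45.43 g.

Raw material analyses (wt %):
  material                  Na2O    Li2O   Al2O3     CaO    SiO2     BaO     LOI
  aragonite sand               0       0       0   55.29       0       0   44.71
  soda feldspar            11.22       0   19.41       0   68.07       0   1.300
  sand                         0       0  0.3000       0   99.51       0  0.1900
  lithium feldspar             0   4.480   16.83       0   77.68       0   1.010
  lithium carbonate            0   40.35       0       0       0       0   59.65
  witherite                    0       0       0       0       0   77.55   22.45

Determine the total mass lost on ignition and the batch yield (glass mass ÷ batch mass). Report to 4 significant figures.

The working math holds full float precision throughout; in-progress results appear rounded to four significant digits across the worked steps; each reported result sees exactly one rounding; derived quantities are computed from the batch weights per 433.3 g of glass at full float precision (net glass mass, the totals, six oxide percentages, LOI, yield), as written in problem or answer.
LOI of each material in turn:
  aragonite sand: 23.72 × 0.4471 = 10.61 g
  soda feldspar: 55.60 × 0.01300 = 0.7228 g
  sand: 282.1 × 0.001900 = 0.5360 g
  lithium feldspar: 10.38 × 0.01010 = 0.1048 g
  lithium carbonate: 94.88 × 0.5965 = 56.60 g
  witherite: 45.43 × 0.2245 = 10.20 g
Total LOI = 78.76 g
Glass = batch − LOI = 512.1 − 78.76 = 433.3 g

LOI loss = 78.76 g; glass = 433.3 g; yield = 84.62%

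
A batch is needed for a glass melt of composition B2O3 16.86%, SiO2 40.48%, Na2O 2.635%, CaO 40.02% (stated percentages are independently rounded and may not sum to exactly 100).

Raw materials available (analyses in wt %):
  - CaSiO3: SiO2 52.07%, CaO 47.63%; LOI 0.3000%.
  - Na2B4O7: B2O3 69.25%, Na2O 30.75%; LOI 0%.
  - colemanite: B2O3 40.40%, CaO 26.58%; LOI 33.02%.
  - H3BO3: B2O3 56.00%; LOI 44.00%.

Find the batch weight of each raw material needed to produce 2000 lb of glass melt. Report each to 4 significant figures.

Each numeric step keeps full float precision in every operation. The intermediate values are printed (rounded to four significant figures) at each printed step. Every reported result includes exactly one rounding. The derived quantities, which include glass mass, the four compositions, yield, the totals, ignition loss, are rebuilt in full precision, as written in problem or answer, from the weighed amounts at 2000 lb of glass.
Oxide-by-oxide targets in 2000 lb glass melt:
  B2O3: 16.86% × 2000 = 337.2 lb
  SiO2: 40.48% × 2000 = 809.6 lb
  Na2O: 2.635% × 2000 = 52.70 lb
  CaO: 40.02% × 2000 = 800.4 lb
Per-oxide balance check with the batch weights as given, for the quoted basis mass (sum by sum, the targets are met net of answer rounding effects):
  B2O3: 171.4·0.6925 + 225.1·0.4040 + 227.8·0.5600 = 337.2 lb (target 337.2 lb)
  SiO2: 1555·0.5207 = 809.7 lb (target 809.6 lb)
  Na2O: 171.4·0.3075 = 52.71 lb (target 52.70 lb)
  CaO: 1555·0.4763 + 225.1·0.2658 = 800.5 lb (target 800.4 lb)
Glass-mass bookkeeping: the batch minus its LOI: 2000 lb (oxide target masses add up to 2000 lb; with the basis standing at 2000 lb — any gap is answer rounding).
Summing the batch: Σ batch = 2179 lb; the LOI term Σ batch·LOI equals 179.2 lb; as yield: glass ÷ batch → 91.78%.

Batch per 2000 lb glass melt:
  CaSiO3: 1555 lb
  Na2B4O7: 171.4 lb
  colemanite: 225.1 lb
  H3BO3: 227.8 lb
Total batch = 2179 lb; LOI loss = 179.2 lb; yield = 91.78%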